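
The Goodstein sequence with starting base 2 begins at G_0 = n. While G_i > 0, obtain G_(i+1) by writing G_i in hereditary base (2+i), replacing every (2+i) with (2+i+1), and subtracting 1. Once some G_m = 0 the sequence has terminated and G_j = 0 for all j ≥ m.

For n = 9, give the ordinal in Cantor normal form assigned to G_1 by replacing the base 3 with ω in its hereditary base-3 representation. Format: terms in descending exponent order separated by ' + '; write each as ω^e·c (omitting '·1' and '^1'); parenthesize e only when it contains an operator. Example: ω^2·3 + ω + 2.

G_0=9  [base 2] 2^(2 + 1) + 1  →[2↦3]→  3^(3 + 1) + 1 = 82  −1 ⇒ G_1=81
G_1=81  [base 3] 3^(3 + 1)  →[3↦4]→  4^(4 + 1) = 1024  −1 ⇒ G_2=1023

ω^(ω + 1)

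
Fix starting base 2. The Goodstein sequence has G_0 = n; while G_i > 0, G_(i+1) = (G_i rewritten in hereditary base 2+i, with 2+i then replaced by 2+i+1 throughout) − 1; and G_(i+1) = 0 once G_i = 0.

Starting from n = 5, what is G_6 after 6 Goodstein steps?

1751

5 —HB2→ 2^2 + 1 —bump→ 3^3 + 1 = 28 —(−1)→ 27
27 —HB3→ 3^3 —bump→ 4^4 = 256 —(−1)→ 255
255 —HB4→ 3·4^3 + 3·4^2 + 3·4 + 3 —bump→ 3·5^3 + 3·5^2 + 3·5 + 3 = 468 —(−1)→ 467
467 —HB5→ 3·5^3 + 3·5^2 + 3·5 + 2 —bump→ 3·6^3 + 3·6^2 + 3·6 + 2 = 776 —(−1)→ 775
775 —HB6→ 3·6^3 + 3·6^2 + 3·6 + 1 —bump→ 3·7^3 + 3·7^2 + 3·7 + 1 = 1198 —(−1)→ 1197
1197 —HB7→ 3·7^3 + 3·7^2 + 3·7 —bump→ 3·8^3 + 3·8^2 + 3·8 = 1752 —(−1)→ 1751
1751 —HB8→ 3·8^3 + 3·8^2 + 2·8 + 7 —bump→ 3·9^3 + 3·9^2 + 2·9 + 7 = 2455 —(−1)→ 2454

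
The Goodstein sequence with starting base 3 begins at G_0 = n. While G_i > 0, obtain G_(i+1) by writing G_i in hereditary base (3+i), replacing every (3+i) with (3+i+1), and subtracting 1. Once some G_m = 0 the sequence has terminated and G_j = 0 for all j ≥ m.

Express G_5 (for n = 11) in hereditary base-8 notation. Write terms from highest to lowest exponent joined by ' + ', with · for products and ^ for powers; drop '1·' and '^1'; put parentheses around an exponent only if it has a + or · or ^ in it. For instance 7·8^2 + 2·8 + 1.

step 0: 11 = 3^2 + 2; sub 4 for 3: 4^2 + 2; = 18; G_1 = 18−1 = 17
step 1: 17 = 4^2 + 1; sub 5 for 4: 5^2 + 1; = 26; G_2 = 26−1 = 25
step 2: 25 = 5^2; sub 6 for 5: 6^2; = 36; G_3 = 36−1 = 35
step 3: 35 = 5·6 + 5; sub 7 for 6: 5·7 + 5; = 40; G_4 = 40−1 = 39
step 4: 39 = 5·7 + 4; sub 8 for 7: 5·8 + 4; = 44; G_5 = 44−1 = 43

5·8 + 3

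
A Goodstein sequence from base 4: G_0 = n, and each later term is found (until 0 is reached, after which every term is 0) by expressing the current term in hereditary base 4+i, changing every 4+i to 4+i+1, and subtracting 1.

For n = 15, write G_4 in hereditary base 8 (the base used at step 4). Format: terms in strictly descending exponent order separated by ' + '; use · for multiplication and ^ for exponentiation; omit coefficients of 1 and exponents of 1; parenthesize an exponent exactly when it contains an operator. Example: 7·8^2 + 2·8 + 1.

2·8 + 7

15 —HB4→ 3·4 + 3 —bump→ 3·5 + 3 = 18 —(−1)→ 17
17 —HB5→ 3·5 + 2 —bump→ 3·6 + 2 = 20 —(−1)→ 19
19 —HB6→ 3·6 + 1 —bump→ 3·7 + 1 = 22 —(−1)→ 21
21 —HB7→ 3·7 —bump→ 3·8 = 24 —(−1)→ 23
23 —HB8→ 2·8 + 7 —bump→ 2·9 + 7 = 25 —(−1)→ 24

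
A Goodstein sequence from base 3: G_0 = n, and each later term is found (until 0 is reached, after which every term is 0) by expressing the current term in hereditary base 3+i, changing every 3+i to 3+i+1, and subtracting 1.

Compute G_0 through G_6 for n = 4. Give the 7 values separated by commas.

G_0 = 4. HB_3(4) = 3 + 1. Bump = 5. G_1 = 4.
G_1 = 4. HB_4(4) = 4. Bump = 5. G_2 = 4.
G_2 = 4. HB_5(4) = 4. Bump = 4. G_3 = 3.
G_3 = 3. HB_6(3) = 3. Bump = 3. G_4 = 2.
G_4 = 2. HB_7(2) = 2. Bump = 2. G_5 = 1.
G_5 = 1. HB_8(1) = 1. Bump = 1. G_6 = 0.

4, 4, 4, 3, 2, 1, 0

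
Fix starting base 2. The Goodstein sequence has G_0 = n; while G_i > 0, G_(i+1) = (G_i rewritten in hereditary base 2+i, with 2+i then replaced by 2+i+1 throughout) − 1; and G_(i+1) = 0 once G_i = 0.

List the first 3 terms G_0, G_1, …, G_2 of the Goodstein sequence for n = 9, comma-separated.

G_0=9  [base 2] 2^(2 + 1) + 1  →[2↦3]→  3^(3 + 1) + 1 = 82  −1 ⇒ G_1=81
G_1=81  [base 3] 3^(3 + 1)  →[3↦4]→  4^(4 + 1) = 1024  −1 ⇒ G_2=1023

9, 81, 1023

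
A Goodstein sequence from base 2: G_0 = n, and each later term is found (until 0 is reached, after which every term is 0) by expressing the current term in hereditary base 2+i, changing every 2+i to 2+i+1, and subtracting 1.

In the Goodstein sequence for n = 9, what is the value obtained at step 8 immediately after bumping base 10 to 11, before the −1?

9 —HB2→ 2^(2 + 1) + 1 —bump→ 3^(3 + 1) + 1 = 82 —(−1)→ 81
81 —HB3→ 3^(3 + 1) —bump→ 4^(4 + 1) = 1024 —(−1)→ 1023
1023 —HB4→ 3·4^4 + 3·4^3 + 3·4^2 + 3·4 + 3 —bump→ 3·5^5 + 3·5^3 + 3·5^2 + 3·5 + 3 = 9843 —(−1)→ 9842
9842 —HB5→ 3·5^5 + 3·5^3 + 3·5^2 + 3·5 + 2 —bump→ 3·6^6 + 3·6^3 + 3·6^2 + 3·6 + 2 = 140744 —(−1)→ 140743
140743 —HB6→ 3·6^6 + 3·6^3 + 3·6^2 + 3·6 + 1 —bump→ 3·7^7 + 3·7^3 + 3·7^2 + 3·7 + 1 = 2471827 —(−1)→ 2471826
2471826 —HB7→ 3·7^7 + 3·7^3 + 3·7^2 + 3·7 —bump→ 3·8^8 + 3·8^3 + 3·8^2 + 3·8 = 50333400 —(−1)→ 50333399
50333399 —HB8→ 3·8^8 + 3·8^3 + 3·8^2 + 2·8 + 7 —bump→ 3·9^9 + 3·9^3 + 3·9^2 + 2·9 + 7 = 1162263922 —(−1)→ 1162263921
1162263921 —HB9→ 3·9^9 + 3·9^3 + 3·9^2 + 2·9 + 6 —bump→ 3·10^10 + 3·10^3 + 3·10^2 + 2·10 + 6 = 30000003326 —(−1)→ 30000003325
30000003325 —HB10→ 3·10^10 + 3·10^3 + 3·10^2 + 2·10 + 5 —bump→ 3·11^11 + 3·11^3 + 3·11^2 + 2·11 + 5 = 855935016216 —(−1)→ 855935016215

855935016216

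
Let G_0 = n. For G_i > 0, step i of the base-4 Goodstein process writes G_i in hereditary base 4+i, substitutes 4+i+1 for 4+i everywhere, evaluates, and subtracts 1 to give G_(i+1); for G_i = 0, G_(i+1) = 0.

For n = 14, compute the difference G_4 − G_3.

1

base 4: 14 = 3·4 + 2; at 5: 3·5 + 2 = 17; next = 16
base 5: 16 = 3·5 + 1; at 6: 3·6 + 1 = 19; next = 18
base 6: 18 = 3·6; at 7: 3·7 = 21; next = 20
base 7: 20 = 2·7 + 6; at 8: 2·8 + 6 = 22; next = 21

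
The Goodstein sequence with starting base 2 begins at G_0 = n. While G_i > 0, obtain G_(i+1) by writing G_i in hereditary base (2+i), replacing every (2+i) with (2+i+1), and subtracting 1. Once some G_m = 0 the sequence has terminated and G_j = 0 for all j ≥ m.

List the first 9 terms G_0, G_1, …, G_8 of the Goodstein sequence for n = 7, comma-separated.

7 —HB2→ 2^2 + 2 + 1 —bump→ 3^3 + 3 + 1 = 31 —(−1)→ 30
30 —HB3→ 3^3 + 3 —bump→ 4^4 + 4 = 260 —(−1)→ 259
259 —HB4→ 4^4 + 3 —bump→ 5^5 + 3 = 3128 —(−1)→ 3127
3127 —HB5→ 5^5 + 2 —bump→ 6^6 + 2 = 46658 —(−1)→ 46657
46657 —HB6→ 6^6 + 1 —bump→ 7^7 + 1 = 823544 —(−1)→ 823543
823543 —HB7→ 7^7 —bump→ 8^8 = 16777216 —(−1)→ 16777215
16777215 —HB8→ 7·8^7 + 7·8^6 + 7·8^5 + 7·8^4 + 7·8^3 + 7·8^2 + 7·8 + 7 —bump→ 7·9^7 + 7·9^6 + 7·9^5 + 7·9^4 + 7·9^3 + 7·9^2 + 7·9 + 7 = 37665880 —(−1)→ 37665879
37665879 —HB9→ 7·9^7 + 7·9^6 + 7·9^5 + 7·9^4 + 7·9^3 + 7·9^2 + 7·9 + 6 —bump→ 7·10^7 + 7·10^6 + 7·10^5 + 7·10^4 + 7·10^3 + 7·10^2 + 7·10 + 6 = 77777776 —(−1)→ 77777775

7, 30, 259, 3127, 46657, 823543, 16777215, 37665879, 77777775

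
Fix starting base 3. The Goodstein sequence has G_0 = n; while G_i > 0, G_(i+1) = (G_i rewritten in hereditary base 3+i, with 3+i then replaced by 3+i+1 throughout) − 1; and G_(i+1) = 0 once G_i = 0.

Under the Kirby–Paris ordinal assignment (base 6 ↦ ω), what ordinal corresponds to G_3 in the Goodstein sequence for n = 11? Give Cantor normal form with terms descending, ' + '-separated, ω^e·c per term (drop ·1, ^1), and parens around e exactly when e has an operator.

[0] 11 ≡ 3^2 + 2 (base 3). Lift 4: 18. −1: 17.
[1] 17 ≡ 4^2 + 1 (base 4). Lift 5: 26. −1: 25.
[2] 25 ≡ 5^2 (base 5). Lift 6: 36. −1: 35.
[3] 35 ≡ 5·6 + 5 (base 6). Lift 7: 40. −1: 39.

ω·5 + 5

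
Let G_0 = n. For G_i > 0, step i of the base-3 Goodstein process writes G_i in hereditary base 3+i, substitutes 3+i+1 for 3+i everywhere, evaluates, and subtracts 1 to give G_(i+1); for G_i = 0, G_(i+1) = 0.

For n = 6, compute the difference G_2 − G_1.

0

G_0=6  [base 3] 2·3  →[3↦4]→  2·4 = 8  −1 ⇒ G_1=7
G_1=7  [base 4] 4 + 3  →[4↦5]→  5 + 3 = 8  −1 ⇒ G_2=7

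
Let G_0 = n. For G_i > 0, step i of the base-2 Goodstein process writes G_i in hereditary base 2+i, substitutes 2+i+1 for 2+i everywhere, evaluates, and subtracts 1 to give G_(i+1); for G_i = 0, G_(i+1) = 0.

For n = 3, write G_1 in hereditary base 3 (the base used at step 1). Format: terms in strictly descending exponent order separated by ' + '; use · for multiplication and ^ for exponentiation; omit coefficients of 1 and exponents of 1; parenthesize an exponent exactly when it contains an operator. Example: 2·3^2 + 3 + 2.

3

G_0 = 3. HB_2(3) = 2 + 1. Bump = 4. G_1 = 3.
G_1 = 3. HB_3(3) = 3. Bump = 4. G_2 = 3.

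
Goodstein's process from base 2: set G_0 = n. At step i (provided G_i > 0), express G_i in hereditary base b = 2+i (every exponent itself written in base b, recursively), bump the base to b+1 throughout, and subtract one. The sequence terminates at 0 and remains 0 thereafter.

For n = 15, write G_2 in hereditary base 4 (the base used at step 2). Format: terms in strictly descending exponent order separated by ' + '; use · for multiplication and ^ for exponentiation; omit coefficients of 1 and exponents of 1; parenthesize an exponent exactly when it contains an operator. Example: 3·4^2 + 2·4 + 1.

G_0=15  [base 2] 2^(2 + 1) + 2^2 + 2 + 1  →[2↦3]→  3^(3 + 1) + 3^3 + 3 + 1 = 112  −1 ⇒ G_1=111
G_1=111  [base 3] 3^(3 + 1) + 3^3 + 3  →[3↦4]→  4^(4 + 1) + 4^4 + 4 = 1284  −1 ⇒ G_2=1283
G_2=1283  [base 4] 4^(4 + 1) + 4^4 + 3  →[4↦5]→  5^(5 + 1) + 5^5 + 3 = 18753  −1 ⇒ G_3=18752

4^(4 + 1) + 4^4 + 3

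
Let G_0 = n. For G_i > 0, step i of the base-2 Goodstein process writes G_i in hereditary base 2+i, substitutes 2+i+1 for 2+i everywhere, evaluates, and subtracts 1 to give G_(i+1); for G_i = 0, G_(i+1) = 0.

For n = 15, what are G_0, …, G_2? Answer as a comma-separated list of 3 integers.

base 2: 15 = 2^(2 + 1) + 2^2 + 2 + 1; at 3: 3^(3 + 1) + 3^3 + 3 + 1 = 112; next = 111
base 3: 111 = 3^(3 + 1) + 3^3 + 3; at 4: 4^(4 + 1) + 4^4 + 4 = 1284; next = 1283

15, 111, 1283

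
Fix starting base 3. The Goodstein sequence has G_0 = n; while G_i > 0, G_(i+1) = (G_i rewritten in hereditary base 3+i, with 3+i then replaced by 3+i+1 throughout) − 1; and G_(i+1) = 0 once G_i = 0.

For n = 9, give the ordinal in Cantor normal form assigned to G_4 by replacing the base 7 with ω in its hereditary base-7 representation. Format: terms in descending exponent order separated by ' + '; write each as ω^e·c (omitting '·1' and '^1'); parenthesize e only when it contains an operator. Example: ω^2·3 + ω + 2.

9 —HB3→ 3^2 —bump→ 4^2 = 16 —(−1)→ 15
15 —HB4→ 3·4 + 3 —bump→ 3·5 + 3 = 18 —(−1)→ 17
17 —HB5→ 3·5 + 2 —bump→ 3·6 + 2 = 20 —(−1)→ 19
19 —HB6→ 3·6 + 1 —bump→ 3·7 + 1 = 22 —(−1)→ 21

ω·3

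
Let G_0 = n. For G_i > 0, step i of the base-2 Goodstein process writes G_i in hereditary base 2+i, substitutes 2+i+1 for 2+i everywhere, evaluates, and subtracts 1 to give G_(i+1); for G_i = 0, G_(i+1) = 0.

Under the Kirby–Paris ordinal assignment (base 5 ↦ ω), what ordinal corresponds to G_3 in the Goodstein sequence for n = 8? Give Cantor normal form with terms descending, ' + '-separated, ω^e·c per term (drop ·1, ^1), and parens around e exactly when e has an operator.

G_0=8  [base 2] 2^(2 + 1)  →[2↦3]→  3^(3 + 1) = 81  −1 ⇒ G_1=80
G_1=80  [base 3] 2·3^3 + 2·3^2 + 2·3 + 2  →[3↦4]→  2·4^4 + 2·4^2 + 2·4 + 2 = 554  −1 ⇒ G_2=553
G_2=553  [base 4] 2·4^4 + 2·4^2 + 2·4 + 1  →[4↦5]→  2·5^5 + 2·5^2 + 2·5 + 1 = 6311  −1 ⇒ G_3=6310
G_3=6310  [base 5] 2·5^5 + 2·5^2 + 2·5  →[5↦6]→  2·6^6 + 2·6^2 + 2·6 = 93396  −1 ⇒ G_4=93395

ω^ω·2 + ω^2·2 + ω·2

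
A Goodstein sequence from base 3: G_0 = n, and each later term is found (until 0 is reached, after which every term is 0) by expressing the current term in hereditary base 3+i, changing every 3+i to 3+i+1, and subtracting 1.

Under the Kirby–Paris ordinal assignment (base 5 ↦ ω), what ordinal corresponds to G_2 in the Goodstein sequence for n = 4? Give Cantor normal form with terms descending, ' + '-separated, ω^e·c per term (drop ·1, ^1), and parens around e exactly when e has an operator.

[0] 4 ≡ 3 + 1 (base 3). Lift 4: 5. −1: 4.
[1] 4 ≡ 4 (base 4). Lift 5: 5. −1: 4.
[2] 4 ≡ 4 (base 5). Lift 6: 4. −1: 3.

4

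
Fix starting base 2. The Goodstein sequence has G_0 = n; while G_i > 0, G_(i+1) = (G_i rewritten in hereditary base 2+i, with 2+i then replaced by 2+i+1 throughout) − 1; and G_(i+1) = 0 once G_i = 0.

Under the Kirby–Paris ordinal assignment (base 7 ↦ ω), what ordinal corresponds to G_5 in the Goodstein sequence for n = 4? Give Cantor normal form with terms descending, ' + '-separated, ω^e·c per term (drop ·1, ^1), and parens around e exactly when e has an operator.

G_0=4  [base 2] 2^2  →[2↦3]→  3^3 = 27  −1 ⇒ G_1=26
G_1=26  [base 3] 2·3^2 + 2·3 + 2  →[3↦4]→  2·4^2 + 2·4 + 2 = 42  −1 ⇒ G_2=41
G_2=41  [base 4] 2·4^2 + 2·4 + 1  →[4↦5]→  2·5^2 + 2·5 + 1 = 61  −1 ⇒ G_3=60
G_3=60  [base 5] 2·5^2 + 2·5  →[5↦6]→  2·6^2 + 2·6 = 84  −1 ⇒ G_4=83
G_4=83  [base 6] 2·6^2 + 6 + 5  →[6↦7]→  2·7^2 + 7 + 5 = 110  −1 ⇒ G_5=109
G_5=109  [base 7] 2·7^2 + 7 + 4  →[7↦8]→  2·8^2 + 8 + 4 = 140  −1 ⇒ G_6=139

ω^2·2 + ω + 4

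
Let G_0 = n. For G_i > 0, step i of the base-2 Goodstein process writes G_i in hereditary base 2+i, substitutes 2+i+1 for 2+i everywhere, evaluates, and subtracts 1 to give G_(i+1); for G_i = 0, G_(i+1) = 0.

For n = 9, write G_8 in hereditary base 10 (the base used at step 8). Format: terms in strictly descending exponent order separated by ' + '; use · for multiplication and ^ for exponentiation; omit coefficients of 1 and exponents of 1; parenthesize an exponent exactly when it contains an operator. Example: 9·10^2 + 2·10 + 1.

step 0: 9 = 2^(2 + 1) + 1; sub 3 for 2: 3^(3 + 1) + 1; = 82; G_1 = 82−1 = 81
step 1: 81 = 3^(3 + 1); sub 4 for 3: 4^(4 + 1); = 1024; G_2 = 1024−1 = 1023
step 2: 1023 = 3·4^4 + 3·4^3 + 3·4^2 + 3·4 + 3; sub 5 for 4: 3·5^5 + 3·5^3 + 3·5^2 + 3·5 + 3; = 9843; G_3 = 9843−1 = 9842
step 3: 9842 = 3·5^5 + 3·5^3 + 3·5^2 + 3·5 + 2; sub 6 for 5: 3·6^6 + 3·6^3 + 3·6^2 + 3·6 + 2; = 140744; G_4 = 140744−1 = 140743
step 4: 140743 = 3·6^6 + 3·6^3 + 3·6^2 + 3·6 + 1; sub 7 for 6: 3·7^7 + 3·7^3 + 3·7^2 + 3·7 + 1; = 2471827; G_5 = 2471827−1 = 2471826
step 5: 2471826 = 3·7^7 + 3·7^3 + 3·7^2 + 3·7; sub 8 for 7: 3·8^8 + 3·8^3 + 3·8^2 + 3·8; = 50333400; G_6 = 50333400−1 = 50333399
step 6: 50333399 = 3·8^8 + 3·8^3 + 3·8^2 + 2·8 + 7; sub 9 for 8: 3·9^9 + 3·9^3 + 3·9^2 + 2·9 + 7; = 1162263922; G_7 = 1162263922−1 = 1162263921
step 7: 1162263921 = 3·9^9 + 3·9^3 + 3·9^2 + 2·9 + 6; sub 10 for 9: 3·10^10 + 3·10^3 + 3·10^2 + 2·10 + 6; = 30000003326; G_8 = 30000003326−1 = 30000003325
step 8: 30000003325 = 3·10^10 + 3·10^3 + 3·10^2 + 2·10 + 5; sub 11 for 10: 3·11^11 + 3·11^3 + 3·11^2 + 2·11 + 5; = 855935016216; G_9 = 855935016216−1 = 855935016215

3·10^10 + 3·10^3 + 3·10^2 + 2·10 + 5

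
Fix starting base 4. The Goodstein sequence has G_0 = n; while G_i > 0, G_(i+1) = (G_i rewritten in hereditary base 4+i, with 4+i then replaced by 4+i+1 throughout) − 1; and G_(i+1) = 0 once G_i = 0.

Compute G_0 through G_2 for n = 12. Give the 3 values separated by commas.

12, 14, 15

12 —HB4→ 3·4 —bump→ 3·5 = 15 —(−1)→ 14
14 —HB5→ 2·5 + 4 —bump→ 2·6 + 4 = 16 —(−1)→ 15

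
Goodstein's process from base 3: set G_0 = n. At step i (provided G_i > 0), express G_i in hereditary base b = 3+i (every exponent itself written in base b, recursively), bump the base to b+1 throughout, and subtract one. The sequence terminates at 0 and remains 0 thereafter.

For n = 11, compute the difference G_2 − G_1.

11 —HB3→ 3^2 + 2 —bump→ 4^2 + 2 = 18 —(−1)→ 17
17 —HB4→ 4^2 + 1 —bump→ 5^2 + 1 = 26 —(−1)→ 25

8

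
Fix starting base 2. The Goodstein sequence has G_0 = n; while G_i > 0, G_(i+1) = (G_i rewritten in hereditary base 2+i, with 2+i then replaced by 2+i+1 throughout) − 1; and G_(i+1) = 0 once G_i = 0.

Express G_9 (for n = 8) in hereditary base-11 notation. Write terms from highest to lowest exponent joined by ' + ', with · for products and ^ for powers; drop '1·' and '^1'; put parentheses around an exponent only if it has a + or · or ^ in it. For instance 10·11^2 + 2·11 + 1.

2·11^11 + 2·11^2 + 11

8 —HB2→ 2^(2 + 1) —bump→ 3^(3 + 1) = 81 —(−1)→ 80
80 —HB3→ 2·3^3 + 2·3^2 + 2·3 + 2 —bump→ 2·4^4 + 2·4^2 + 2·4 + 2 = 554 —(−1)→ 553
553 —HB4→ 2·4^4 + 2·4^2 + 2·4 + 1 —bump→ 2·5^5 + 2·5^2 + 2·5 + 1 = 6311 —(−1)→ 6310
6310 —HB5→ 2·5^5 + 2·5^2 + 2·5 —bump→ 2·6^6 + 2·6^2 + 2·6 = 93396 —(−1)→ 93395
93395 —HB6→ 2·6^6 + 2·6^2 + 6 + 5 —bump→ 2·7^7 + 2·7^2 + 7 + 5 = 1647196 —(−1)→ 1647195
1647195 —HB7→ 2·7^7 + 2·7^2 + 7 + 4 —bump→ 2·8^8 + 2·8^2 + 8 + 4 = 33554572 —(−1)→ 33554571
33554571 —HB8→ 2·8^8 + 2·8^2 + 8 + 3 —bump→ 2·9^9 + 2·9^2 + 9 + 3 = 774841152 —(−1)→ 774841151
774841151 —HB9→ 2·9^9 + 2·9^2 + 9 + 2 —bump→ 2·10^10 + 2·10^2 + 10 + 2 = 20000000212 —(−1)→ 20000000211
20000000211 —HB10→ 2·10^10 + 2·10^2 + 10 + 1 —bump→ 2·11^11 + 2·11^2 + 11 + 1 = 570623341476 —(−1)→ 570623341475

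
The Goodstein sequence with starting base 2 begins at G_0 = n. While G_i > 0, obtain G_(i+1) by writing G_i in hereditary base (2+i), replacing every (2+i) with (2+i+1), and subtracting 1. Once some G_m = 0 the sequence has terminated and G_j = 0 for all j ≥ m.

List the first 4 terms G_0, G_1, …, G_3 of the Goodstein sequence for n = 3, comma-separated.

i=0: 3 = 2 + 1 (b=2); 2→3: 3 + 1 = 4; 4−1 = 3
i=1: 3 = 3 (b=3); 3→4: 4 = 4; 4−1 = 3
i=2: 3 = 3 (b=4); 4→5: 3 = 3; 3−1 = 2

3, 3, 3, 2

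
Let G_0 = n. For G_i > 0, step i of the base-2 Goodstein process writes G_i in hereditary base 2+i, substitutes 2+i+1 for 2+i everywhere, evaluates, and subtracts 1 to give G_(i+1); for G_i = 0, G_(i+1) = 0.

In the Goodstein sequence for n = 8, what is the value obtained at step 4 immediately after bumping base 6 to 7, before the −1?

base 2: 8 = 2^(2 + 1); at 3: 3^(3 + 1) = 81; next = 80
base 3: 80 = 2·3^3 + 2·3^2 + 2·3 + 2; at 4: 2·4^4 + 2·4^2 + 2·4 + 2 = 554; next = 553
base 4: 553 = 2·4^4 + 2·4^2 + 2·4 + 1; at 5: 2·5^5 + 2·5^2 + 2·5 + 1 = 6311; next = 6310
base 5: 6310 = 2·5^5 + 2·5^2 + 2·5; at 6: 2·6^6 + 2·6^2 + 2·6 = 93396; next = 93395
base 6: 93395 = 2·6^6 + 2·6^2 + 6 + 5; at 7: 2·7^7 + 2·7^2 + 7 + 5 = 1647196; next = 1647195

1647196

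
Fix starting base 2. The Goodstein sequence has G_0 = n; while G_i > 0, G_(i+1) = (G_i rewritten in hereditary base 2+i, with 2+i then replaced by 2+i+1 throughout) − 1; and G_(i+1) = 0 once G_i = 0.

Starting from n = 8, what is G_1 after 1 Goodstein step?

base 2: 8 = 2^(2 + 1); at 3: 3^(3 + 1) = 81; next = 80
base 3: 80 = 2·3^3 + 2·3^2 + 2·3 + 2; at 4: 2·4^4 + 2·4^2 + 2·4 + 2 = 554; next = 553

80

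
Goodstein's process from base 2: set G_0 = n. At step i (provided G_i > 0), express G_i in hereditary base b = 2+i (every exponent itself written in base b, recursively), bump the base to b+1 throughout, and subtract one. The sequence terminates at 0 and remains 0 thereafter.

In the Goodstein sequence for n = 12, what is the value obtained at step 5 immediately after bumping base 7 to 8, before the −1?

134217868

i=0: 12 = 2^(2 + 1) + 2^2 (b=2); 2→3: 3^(3 + 1) + 3^3 = 108; 108−1 = 107
i=1: 107 = 3^(3 + 1) + 2·3^2 + 2·3 + 2 (b=3); 3→4: 4^(4 + 1) + 2·4^2 + 2·4 + 2 = 1066; 1066−1 = 1065
i=2: 1065 = 4^(4 + 1) + 2·4^2 + 2·4 + 1 (b=4); 4→5: 5^(5 + 1) + 2·5^2 + 2·5 + 1 = 15686; 15686−1 = 15685
i=3: 15685 = 5^(5 + 1) + 2·5^2 + 2·5 (b=5); 5→6: 6^(6 + 1) + 2·6^2 + 2·6 = 280020; 280020−1 = 280019
i=4: 280019 = 6^(6 + 1) + 2·6^2 + 6 + 5 (b=6); 6→7: 7^(7 + 1) + 2·7^2 + 7 + 5 = 5764911; 5764911−1 = 5764910
i=5: 5764910 = 7^(7 + 1) + 2·7^2 + 7 + 4 (b=7); 7→8: 8^(8 + 1) + 2·8^2 + 8 + 4 = 134217868; 134217868−1 = 134217867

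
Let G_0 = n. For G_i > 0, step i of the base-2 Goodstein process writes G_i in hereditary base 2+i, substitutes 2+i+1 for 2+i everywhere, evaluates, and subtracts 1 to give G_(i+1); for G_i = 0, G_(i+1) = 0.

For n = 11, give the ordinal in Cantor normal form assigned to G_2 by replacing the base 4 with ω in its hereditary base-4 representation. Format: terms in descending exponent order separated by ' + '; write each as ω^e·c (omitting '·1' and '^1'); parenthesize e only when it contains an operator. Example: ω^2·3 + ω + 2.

ω^(ω + 1) + 3

11 —HB2→ 2^(2 + 1) + 2 + 1 —bump→ 3^(3 + 1) + 3 + 1 = 85 —(−1)→ 84
84 —HB3→ 3^(3 + 1) + 3 —bump→ 4^(4 + 1) + 4 = 1028 —(−1)→ 1027
1027 —HB4→ 4^(4 + 1) + 3 —bump→ 5^(5 + 1) + 3 = 15628 —(−1)→ 15627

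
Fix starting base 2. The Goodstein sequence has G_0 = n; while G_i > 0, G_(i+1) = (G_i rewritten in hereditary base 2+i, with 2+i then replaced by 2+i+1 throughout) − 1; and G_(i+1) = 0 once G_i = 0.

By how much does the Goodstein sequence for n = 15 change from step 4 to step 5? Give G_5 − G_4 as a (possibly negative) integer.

base 2: 15 = 2^(2 + 1) + 2^2 + 2 + 1; at 3: 3^(3 + 1) + 3^3 + 3 + 1 = 112; next = 111
base 3: 111 = 3^(3 + 1) + 3^3 + 3; at 4: 4^(4 + 1) + 4^4 + 4 = 1284; next = 1283
base 4: 1283 = 4^(4 + 1) + 4^4 + 3; at 5: 5^(5 + 1) + 5^5 + 3 = 18753; next = 18752
base 5: 18752 = 5^(5 + 1) + 5^5 + 2; at 6: 6^(6 + 1) + 6^6 + 2 = 326594; next = 326593
base 6: 326593 = 6^(6 + 1) + 6^6 + 1; at 7: 7^(7 + 1) + 7^7 + 1 = 6588345; next = 6588344

6261751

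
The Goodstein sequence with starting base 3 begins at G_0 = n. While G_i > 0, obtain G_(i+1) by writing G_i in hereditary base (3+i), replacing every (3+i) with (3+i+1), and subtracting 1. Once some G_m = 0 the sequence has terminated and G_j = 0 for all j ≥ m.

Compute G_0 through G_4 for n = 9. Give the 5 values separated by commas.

base 3: 9 = 3^2; at 4: 4^2 = 16; next = 15
base 4: 15 = 3·4 + 3; at 5: 3·5 + 3 = 18; next = 17
base 5: 17 = 3·5 + 2; at 6: 3·6 + 2 = 20; next = 19
base 6: 19 = 3·6 + 1; at 7: 3·7 + 1 = 22; next = 21

9, 15, 17, 19, 21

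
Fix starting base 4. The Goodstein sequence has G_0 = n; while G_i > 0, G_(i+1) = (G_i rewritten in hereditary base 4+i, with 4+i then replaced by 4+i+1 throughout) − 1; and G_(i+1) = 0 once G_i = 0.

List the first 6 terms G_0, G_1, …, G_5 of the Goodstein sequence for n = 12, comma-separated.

G_0=12  [base 4] 3·4  →[4↦5]→  3·5 = 15  −1 ⇒ G_1=14
G_1=14  [base 5] 2·5 + 4  →[5↦6]→  2·6 + 4 = 16  −1 ⇒ G_2=15
G_2=15  [base 6] 2·6 + 3  →[6↦7]→  2·7 + 3 = 17  −1 ⇒ G_3=16
G_3=16  [base 7] 2·7 + 2  →[7↦8]→  2·8 + 2 = 18  −1 ⇒ G_4=17
G_4=17  [base 8] 2·8 + 1  →[8↦9]→  2·9 + 1 = 19  −1 ⇒ G_5=18

12, 14, 15, 16, 17, 18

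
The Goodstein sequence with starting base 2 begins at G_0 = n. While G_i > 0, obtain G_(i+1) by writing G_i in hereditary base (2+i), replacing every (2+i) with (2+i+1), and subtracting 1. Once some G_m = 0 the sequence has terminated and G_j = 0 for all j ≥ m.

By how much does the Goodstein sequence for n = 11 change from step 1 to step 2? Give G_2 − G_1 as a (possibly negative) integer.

G_0 = 11. HB_2(11) = 2^(2 + 1) + 2 + 1. Bump = 85. G_1 = 84.
G_1 = 84. HB_3(84) = 3^(3 + 1) + 3. Bump = 1028. G_2 = 1027.

943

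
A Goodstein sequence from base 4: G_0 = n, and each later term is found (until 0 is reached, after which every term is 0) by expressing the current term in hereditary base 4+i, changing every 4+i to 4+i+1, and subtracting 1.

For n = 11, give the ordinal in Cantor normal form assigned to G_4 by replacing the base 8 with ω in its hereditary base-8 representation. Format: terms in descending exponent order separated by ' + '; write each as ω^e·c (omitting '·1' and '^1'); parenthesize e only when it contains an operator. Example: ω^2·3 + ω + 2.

ω + 7

11 —HB4→ 2·4 + 3 —bump→ 2·5 + 3 = 13 —(−1)→ 12
12 —HB5→ 2·5 + 2 —bump→ 2·6 + 2 = 14 —(−1)→ 13
13 —HB6→ 2·6 + 1 —bump→ 2·7 + 1 = 15 —(−1)→ 14
14 —HB7→ 2·7 —bump→ 2·8 = 16 —(−1)→ 15
15 —HB8→ 8 + 7 —bump→ 9 + 7 = 16 —(−1)→ 15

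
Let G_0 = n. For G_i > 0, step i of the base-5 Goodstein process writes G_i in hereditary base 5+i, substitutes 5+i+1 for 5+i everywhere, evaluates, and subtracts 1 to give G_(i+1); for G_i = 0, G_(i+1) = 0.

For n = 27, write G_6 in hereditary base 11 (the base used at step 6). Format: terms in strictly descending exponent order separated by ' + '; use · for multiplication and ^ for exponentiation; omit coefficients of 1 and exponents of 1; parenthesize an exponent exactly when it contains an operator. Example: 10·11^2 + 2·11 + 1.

(0) 27|_5 = 5^2 + 2 ↦ 6^2 + 2|_6 = 38 ⇒ 37
(1) 37|_6 = 6^2 + 1 ↦ 7^2 + 1|_7 = 50 ⇒ 49
(2) 49|_7 = 7^2 ↦ 8^2|_8 = 64 ⇒ 63
(3) 63|_8 = 7·8 + 7 ↦ 7·9 + 7|_9 = 70 ⇒ 69
(4) 69|_9 = 7·9 + 6 ↦ 7·10 + 6|_10 = 76 ⇒ 75
(5) 75|_10 = 7·10 + 5 ↦ 7·11 + 5|_11 = 82 ⇒ 81
(6) 81|_11 = 7·11 + 4 ↦ 7·12 + 4|_12 = 88 ⇒ 87

7·11 + 4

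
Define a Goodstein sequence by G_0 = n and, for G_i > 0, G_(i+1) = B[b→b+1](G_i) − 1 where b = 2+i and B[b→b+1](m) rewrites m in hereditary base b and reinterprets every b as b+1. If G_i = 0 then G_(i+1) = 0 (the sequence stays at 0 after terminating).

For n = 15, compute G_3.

i=0: 15 = 2^(2 + 1) + 2^2 + 2 + 1 (b=2); 2→3: 3^(3 + 1) + 3^3 + 3 + 1 = 112; 112−1 = 111
i=1: 111 = 3^(3 + 1) + 3^3 + 3 (b=3); 3→4: 4^(4 + 1) + 4^4 + 4 = 1284; 1284−1 = 1283
i=2: 1283 = 4^(4 + 1) + 4^4 + 3 (b=4); 4→5: 5^(5 + 1) + 5^5 + 3 = 18753; 18753−1 = 18752
i=3: 18752 = 5^(5 + 1) + 5^5 + 2 (b=5); 5→6: 6^(6 + 1) + 6^6 + 2 = 326594; 326594−1 = 326593

18752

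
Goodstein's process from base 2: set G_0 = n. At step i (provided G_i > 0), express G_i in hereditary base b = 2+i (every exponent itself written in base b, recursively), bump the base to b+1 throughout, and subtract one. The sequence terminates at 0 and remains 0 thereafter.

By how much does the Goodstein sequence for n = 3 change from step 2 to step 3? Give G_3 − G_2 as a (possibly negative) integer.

-1

G_0 = 3. HB_2(3) = 2 + 1. Bump = 4. G_1 = 3.
G_1 = 3. HB_3(3) = 3. Bump = 4. G_2 = 3.
G_2 = 3. HB_4(3) = 3. Bump = 3. G_3 = 2.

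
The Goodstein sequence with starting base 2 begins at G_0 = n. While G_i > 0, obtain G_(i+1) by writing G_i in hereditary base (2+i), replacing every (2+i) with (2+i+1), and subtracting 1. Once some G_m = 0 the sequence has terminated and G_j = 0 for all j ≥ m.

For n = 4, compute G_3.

[0] 4 ≡ 2^2 (base 2). Lift 3: 27. −1: 26.
[1] 26 ≡ 2·3^2 + 2·3 + 2 (base 3). Lift 4: 42. −1: 41.
[2] 41 ≡ 2·4^2 + 2·4 + 1 (base 4). Lift 5: 61. −1: 60.
[3] 60 ≡ 2·5^2 + 2·5 (base 5). Lift 6: 84. −1: 83.

60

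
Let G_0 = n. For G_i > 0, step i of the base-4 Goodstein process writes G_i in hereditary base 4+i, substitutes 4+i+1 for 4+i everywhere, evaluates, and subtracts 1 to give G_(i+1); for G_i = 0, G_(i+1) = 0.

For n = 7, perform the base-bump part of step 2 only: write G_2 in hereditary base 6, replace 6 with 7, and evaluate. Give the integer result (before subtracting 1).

8

(0) 7|_4 = 4 + 3 ↦ 5 + 3|_5 = 8 ⇒ 7
(1) 7|_5 = 5 + 2 ↦ 6 + 2|_6 = 8 ⇒ 7
(2) 7|_6 = 6 + 1 ↦ 7 + 1|_7 = 8 ⇒ 7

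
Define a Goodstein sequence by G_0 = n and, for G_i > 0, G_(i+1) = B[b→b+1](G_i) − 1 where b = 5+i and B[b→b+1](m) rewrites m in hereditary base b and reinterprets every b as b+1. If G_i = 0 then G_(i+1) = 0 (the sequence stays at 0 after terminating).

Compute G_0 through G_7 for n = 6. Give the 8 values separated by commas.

6, 6, 6, 5, 4, 3, 2, 1

(0) 6|_5 = 5 + 1 ↦ 6 + 1|_6 = 7 ⇒ 6
(1) 6|_6 = 6 ↦ 7|_7 = 7 ⇒ 6
(2) 6|_7 = 6 ↦ 6|_8 = 6 ⇒ 5
(3) 5|_8 = 5 ↦ 5|_9 = 5 ⇒ 4
(4) 4|_9 = 4 ↦ 4|_10 = 4 ⇒ 3
(5) 3|_10 = 3 ↦ 3|_11 = 3 ⇒ 2
(6) 2|_11 = 2 ↦ 2|_12 = 2 ⇒ 1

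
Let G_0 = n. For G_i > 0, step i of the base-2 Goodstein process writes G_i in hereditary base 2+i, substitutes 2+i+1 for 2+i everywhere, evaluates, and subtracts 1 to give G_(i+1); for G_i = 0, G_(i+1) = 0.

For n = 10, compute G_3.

base 2: 10 = 2^(2 + 1) + 2; at 3: 3^(3 + 1) + 3 = 84; next = 83
base 3: 83 = 3^(3 + 1) + 2; at 4: 4^(4 + 1) + 2 = 1026; next = 1025
base 4: 1025 = 4^(4 + 1) + 1; at 5: 5^(5 + 1) + 1 = 15626; next = 15625

15625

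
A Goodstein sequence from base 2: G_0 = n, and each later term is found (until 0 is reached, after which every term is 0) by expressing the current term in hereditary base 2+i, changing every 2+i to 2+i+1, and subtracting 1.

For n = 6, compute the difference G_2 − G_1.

228

G_0=6  [base 2] 2^2 + 2  →[2↦3]→  3^3 + 3 = 30  −1 ⇒ G_1=29
G_1=29  [base 3] 3^3 + 2  →[3↦4]→  4^4 + 2 = 258  −1 ⇒ G_2=257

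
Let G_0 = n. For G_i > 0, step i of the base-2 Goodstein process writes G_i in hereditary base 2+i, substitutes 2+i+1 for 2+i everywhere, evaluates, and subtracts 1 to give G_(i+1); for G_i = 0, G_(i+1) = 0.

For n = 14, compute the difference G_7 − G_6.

step 0: 14 = 2^(2 + 1) + 2^2 + 2; sub 3 for 2: 3^(3 + 1) + 3^3 + 3; = 111; G_1 = 111−1 = 110
step 1: 110 = 3^(3 + 1) + 3^3 + 2; sub 4 for 3: 4^(4 + 1) + 4^4 + 2; = 1282; G_2 = 1282−1 = 1281
step 2: 1281 = 4^(4 + 1) + 4^4 + 1; sub 5 for 4: 5^(5 + 1) + 5^5 + 1; = 18751; G_3 = 18751−1 = 18750
step 3: 18750 = 5^(5 + 1) + 5^5; sub 6 for 5: 6^(6 + 1) + 6^6; = 326592; G_4 = 326592−1 = 326591
step 4: 326591 = 6^(6 + 1) + 5·6^5 + 5·6^4 + 5·6^3 + 5·6^2 + 5·6 + 5; sub 7 for 6: 7^(7 + 1) + 5·7^5 + 5·7^4 + 5·7^3 + 5·7^2 + 5·7 + 5; = 5862841; G_5 = 5862841−1 = 5862840
step 5: 5862840 = 7^(7 + 1) + 5·7^5 + 5·7^4 + 5·7^3 + 5·7^2 + 5·7 + 4; sub 8 for 7: 8^(8 + 1) + 5·8^5 + 5·8^4 + 5·8^3 + 5·8^2 + 5·8 + 4; = 134404972; G_6 = 134404972−1 = 134404971
step 6: 134404971 = 8^(8 + 1) + 5·8^5 + 5·8^4 + 5·8^3 + 5·8^2 + 5·8 + 3; sub 9 for 8: 9^(9 + 1) + 5·9^5 + 5·9^4 + 5·9^3 + 5·9^2 + 5·9 + 3; = 3487116549; G_7 = 3487116549−1 = 3487116548

3352711577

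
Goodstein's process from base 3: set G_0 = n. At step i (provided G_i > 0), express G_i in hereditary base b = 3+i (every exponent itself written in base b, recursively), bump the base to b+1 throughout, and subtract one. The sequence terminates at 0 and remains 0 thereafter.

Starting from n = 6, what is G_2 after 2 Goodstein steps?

step 0: 6 = 2·3; sub 4 for 3: 2·4; = 8; G_1 = 8−1 = 7
step 1: 7 = 4 + 3; sub 5 for 4: 5 + 3; = 8; G_2 = 8−1 = 7

7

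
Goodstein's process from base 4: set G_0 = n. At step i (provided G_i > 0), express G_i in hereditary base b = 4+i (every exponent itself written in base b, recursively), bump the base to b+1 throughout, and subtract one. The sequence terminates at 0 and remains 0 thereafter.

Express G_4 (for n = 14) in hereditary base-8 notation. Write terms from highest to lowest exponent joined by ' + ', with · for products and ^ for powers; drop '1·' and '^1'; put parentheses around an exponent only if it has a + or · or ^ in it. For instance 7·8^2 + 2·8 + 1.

2·8 + 5

i=0: 14 = 3·4 + 2 (b=4); 4→5: 3·5 + 2 = 17; 17−1 = 16
i=1: 16 = 3·5 + 1 (b=5); 5→6: 3·6 + 1 = 19; 19−1 = 18
i=2: 18 = 3·6 (b=6); 6→7: 3·7 = 21; 21−1 = 20
i=3: 20 = 2·7 + 6 (b=7); 7→8: 2·8 + 6 = 22; 22−1 = 21
i=4: 21 = 2·8 + 5 (b=8); 8→9: 2·9 + 5 = 23; 23−1 = 22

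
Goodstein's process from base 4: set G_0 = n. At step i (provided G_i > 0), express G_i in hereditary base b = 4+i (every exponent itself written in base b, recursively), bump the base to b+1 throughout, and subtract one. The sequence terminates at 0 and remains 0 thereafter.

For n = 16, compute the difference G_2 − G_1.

base 4: 16 = 4^2; at 5: 5^2 = 25; next = 24
base 5: 24 = 4·5 + 4; at 6: 4·6 + 4 = 28; next = 27

3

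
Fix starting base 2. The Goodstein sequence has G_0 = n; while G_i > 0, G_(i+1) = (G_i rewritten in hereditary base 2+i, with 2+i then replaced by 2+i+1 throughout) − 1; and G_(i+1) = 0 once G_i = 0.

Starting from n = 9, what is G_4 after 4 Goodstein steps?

9 —HB2→ 2^(2 + 1) + 1 —bump→ 3^(3 + 1) + 1 = 82 —(−1)→ 81
81 —HB3→ 3^(3 + 1) —bump→ 4^(4 + 1) = 1024 —(−1)→ 1023
1023 —HB4→ 3·4^4 + 3·4^3 + 3·4^2 + 3·4 + 3 —bump→ 3·5^5 + 3·5^3 + 3·5^2 + 3·5 + 3 = 9843 —(−1)→ 9842
9842 —HB5→ 3·5^5 + 3·5^3 + 3·5^2 + 3·5 + 2 —bump→ 3·6^6 + 3·6^3 + 3·6^2 + 3·6 + 2 = 140744 —(−1)→ 140743
140743 —HB6→ 3·6^6 + 3·6^3 + 3·6^2 + 3·6 + 1 —bump→ 3·7^7 + 3·7^3 + 3·7^2 + 3·7 + 1 = 2471827 —(−1)→ 2471826

140743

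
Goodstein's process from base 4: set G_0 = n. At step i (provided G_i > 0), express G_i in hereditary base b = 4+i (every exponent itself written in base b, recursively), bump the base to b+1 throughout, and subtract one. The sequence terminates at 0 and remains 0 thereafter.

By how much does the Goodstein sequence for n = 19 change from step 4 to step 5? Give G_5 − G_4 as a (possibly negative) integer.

step 0: 19 = 4^2 + 3; sub 5 for 4: 5^2 + 3; = 28; G_1 = 28−1 = 27
step 1: 27 = 5^2 + 2; sub 6 for 5: 6^2 + 2; = 38; G_2 = 38−1 = 37
step 2: 37 = 6^2 + 1; sub 7 for 6: 7^2 + 1; = 50; G_3 = 50−1 = 49
step 3: 49 = 7^2; sub 8 for 7: 8^2; = 64; G_4 = 64−1 = 63
step 4: 63 = 7·8 + 7; sub 9 for 8: 7·9 + 7; = 70; G_5 = 70−1 = 69

6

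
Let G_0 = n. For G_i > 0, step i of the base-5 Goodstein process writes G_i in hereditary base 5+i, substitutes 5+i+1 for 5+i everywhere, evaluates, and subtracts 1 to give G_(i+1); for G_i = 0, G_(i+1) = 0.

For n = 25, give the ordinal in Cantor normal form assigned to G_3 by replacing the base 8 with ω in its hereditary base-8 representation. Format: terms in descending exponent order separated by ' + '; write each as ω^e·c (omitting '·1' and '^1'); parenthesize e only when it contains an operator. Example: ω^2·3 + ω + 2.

ω·5 + 3

step 0: 25 = 5^2; sub 6 for 5: 6^2; = 36; G_1 = 36−1 = 35
step 1: 35 = 5·6 + 5; sub 7 for 6: 5·7 + 5; = 40; G_2 = 40−1 = 39
step 2: 39 = 5·7 + 4; sub 8 for 7: 5·8 + 4; = 44; G_3 = 44−1 = 43
step 3: 43 = 5·8 + 3; sub 9 for 8: 5·9 + 3; = 48; G_4 = 48−1 = 47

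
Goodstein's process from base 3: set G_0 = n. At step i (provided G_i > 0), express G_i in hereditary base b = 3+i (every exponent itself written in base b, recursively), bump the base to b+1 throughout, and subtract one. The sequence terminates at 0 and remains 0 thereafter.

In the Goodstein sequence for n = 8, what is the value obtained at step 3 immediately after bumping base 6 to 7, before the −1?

12

G_0 = 8. HB_3(8) = 2·3 + 2. Bump = 10. G_1 = 9.
G_1 = 9. HB_4(9) = 2·4 + 1. Bump = 11. G_2 = 10.
G_2 = 10. HB_5(10) = 2·5. Bump = 12. G_3 = 11.
G_3 = 11. HB_6(11) = 6 + 5. Bump = 12. G_4 = 11.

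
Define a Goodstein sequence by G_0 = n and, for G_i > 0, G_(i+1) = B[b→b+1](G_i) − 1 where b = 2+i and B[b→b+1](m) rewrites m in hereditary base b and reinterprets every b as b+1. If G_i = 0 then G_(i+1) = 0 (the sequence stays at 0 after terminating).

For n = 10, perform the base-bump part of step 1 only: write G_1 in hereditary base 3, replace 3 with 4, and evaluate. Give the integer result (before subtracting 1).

1026

[0] 10 ≡ 2^(2 + 1) + 2 (base 2). Lift 3: 84. −1: 83.
[1] 83 ≡ 3^(3 + 1) + 2 (base 3). Lift 4: 1026. −1: 1025.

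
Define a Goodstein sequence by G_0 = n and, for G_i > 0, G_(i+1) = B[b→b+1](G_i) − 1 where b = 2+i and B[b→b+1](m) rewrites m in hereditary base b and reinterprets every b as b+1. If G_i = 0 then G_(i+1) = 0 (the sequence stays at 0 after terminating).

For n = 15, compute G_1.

(0) 15|_2 = 2^(2 + 1) + 2^2 + 2 + 1 ↦ 3^(3 + 1) + 3^3 + 3 + 1|_3 = 112 ⇒ 111
(1) 111|_3 = 3^(3 + 1) + 3^3 + 3 ↦ 4^(4 + 1) + 4^4 + 4|_4 = 1284 ⇒ 1283

111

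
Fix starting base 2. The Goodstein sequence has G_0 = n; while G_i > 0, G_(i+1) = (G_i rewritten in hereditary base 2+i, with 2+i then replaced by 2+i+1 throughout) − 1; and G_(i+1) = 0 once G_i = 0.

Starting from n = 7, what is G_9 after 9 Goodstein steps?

150051213

[0] 7 ≡ 2^2 + 2 + 1 (base 2). Lift 3: 31. −1: 30.
[1] 30 ≡ 3^3 + 3 (base 3). Lift 4: 260. −1: 259.
[2] 259 ≡ 4^4 + 3 (base 4). Lift 5: 3128. −1: 3127.
[3] 3127 ≡ 5^5 + 2 (base 5). Lift 6: 46658. −1: 46657.
[4] 46657 ≡ 6^6 + 1 (base 6). Lift 7: 823544. −1: 823543.
[5] 823543 ≡ 7^7 (base 7). Lift 8: 16777216. −1: 16777215.
[6] 16777215 ≡ 7·8^7 + 7·8^6 + 7·8^5 + 7·8^4 + 7·8^3 + 7·8^2 + 7·8 + 7 (base 8). Lift 9: 37665880. −1: 37665879.
[7] 37665879 ≡ 7·9^7 + 7·9^6 + 7·9^5 + 7·9^4 + 7·9^3 + 7·9^2 + 7·9 + 6 (base 9). Lift 10: 77777776. −1: 77777775.
[8] 77777775 ≡ 7·10^7 + 7·10^6 + 7·10^5 + 7·10^4 + 7·10^3 + 7·10^2 + 7·10 + 5 (base 10). Lift 11: 150051214. −1: 150051213.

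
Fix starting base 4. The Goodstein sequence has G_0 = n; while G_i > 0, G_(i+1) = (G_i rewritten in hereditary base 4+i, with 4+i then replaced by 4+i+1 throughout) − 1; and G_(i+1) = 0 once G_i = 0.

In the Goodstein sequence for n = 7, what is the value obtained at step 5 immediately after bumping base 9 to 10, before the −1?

step 0: 7 = 4 + 3; sub 5 for 4: 5 + 3; = 8; G_1 = 8−1 = 7
step 1: 7 = 5 + 2; sub 6 for 5: 6 + 2; = 8; G_2 = 8−1 = 7
step 2: 7 = 6 + 1; sub 7 for 6: 7 + 1; = 8; G_3 = 8−1 = 7
step 3: 7 = 7; sub 8 for 7: 8; = 8; G_4 = 8−1 = 7
step 4: 7 = 7; sub 9 for 8: 7; = 7; G_5 = 7−1 = 6
step 5: 6 = 6; sub 10 for 9: 6; = 6; G_6 = 6−1 = 5

6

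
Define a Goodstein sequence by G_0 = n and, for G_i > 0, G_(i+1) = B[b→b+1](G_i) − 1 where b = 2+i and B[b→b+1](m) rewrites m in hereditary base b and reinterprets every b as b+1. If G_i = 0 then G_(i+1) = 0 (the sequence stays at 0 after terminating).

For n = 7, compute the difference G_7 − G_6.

20888664

i=0: 7 = 2^2 + 2 + 1 (b=2); 2→3: 3^3 + 3 + 1 = 31; 31−1 = 30
i=1: 30 = 3^3 + 3 (b=3); 3→4: 4^4 + 4 = 260; 260−1 = 259
i=2: 259 = 4^4 + 3 (b=4); 4→5: 5^5 + 3 = 3128; 3128−1 = 3127
i=3: 3127 = 5^5 + 2 (b=5); 5→6: 6^6 + 2 = 46658; 46658−1 = 46657
i=4: 46657 = 6^6 + 1 (b=6); 6→7: 7^7 + 1 = 823544; 823544−1 = 823543
i=5: 823543 = 7^7 (b=7); 7→8: 8^8 = 16777216; 16777216−1 = 16777215
i=6: 16777215 = 7·8^7 + 7·8^6 + 7·8^5 + 7·8^4 + 7·8^3 + 7·8^2 + 7·8 + 7 (b=8); 8→9: 7·9^7 + 7·9^6 + 7·9^5 + 7·9^4 + 7·9^3 + 7·9^2 + 7·9 + 7 = 37665880; 37665880−1 = 37665879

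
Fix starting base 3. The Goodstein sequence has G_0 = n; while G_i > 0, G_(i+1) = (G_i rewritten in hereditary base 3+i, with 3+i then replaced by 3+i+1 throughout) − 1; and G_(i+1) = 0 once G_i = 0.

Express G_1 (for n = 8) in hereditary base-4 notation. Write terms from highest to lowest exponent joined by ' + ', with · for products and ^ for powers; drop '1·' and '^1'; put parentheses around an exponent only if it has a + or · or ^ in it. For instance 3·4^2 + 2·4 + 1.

8 —HB3→ 2·3 + 2 —bump→ 2·4 + 2 = 10 —(−1)→ 9
9 —HB4→ 2·4 + 1 —bump→ 2·5 + 1 = 11 —(−1)→ 10

2·4 + 1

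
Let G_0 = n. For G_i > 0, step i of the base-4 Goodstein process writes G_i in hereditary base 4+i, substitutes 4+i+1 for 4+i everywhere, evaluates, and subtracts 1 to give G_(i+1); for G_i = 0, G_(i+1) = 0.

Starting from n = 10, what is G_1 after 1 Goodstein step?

step 0: 10 = 2·4 + 2; sub 5 for 4: 2·5 + 2; = 12; G_1 = 12−1 = 11
step 1: 11 = 2·5 + 1; sub 6 for 5: 2·6 + 1; = 13; G_2 = 13−1 = 12

11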